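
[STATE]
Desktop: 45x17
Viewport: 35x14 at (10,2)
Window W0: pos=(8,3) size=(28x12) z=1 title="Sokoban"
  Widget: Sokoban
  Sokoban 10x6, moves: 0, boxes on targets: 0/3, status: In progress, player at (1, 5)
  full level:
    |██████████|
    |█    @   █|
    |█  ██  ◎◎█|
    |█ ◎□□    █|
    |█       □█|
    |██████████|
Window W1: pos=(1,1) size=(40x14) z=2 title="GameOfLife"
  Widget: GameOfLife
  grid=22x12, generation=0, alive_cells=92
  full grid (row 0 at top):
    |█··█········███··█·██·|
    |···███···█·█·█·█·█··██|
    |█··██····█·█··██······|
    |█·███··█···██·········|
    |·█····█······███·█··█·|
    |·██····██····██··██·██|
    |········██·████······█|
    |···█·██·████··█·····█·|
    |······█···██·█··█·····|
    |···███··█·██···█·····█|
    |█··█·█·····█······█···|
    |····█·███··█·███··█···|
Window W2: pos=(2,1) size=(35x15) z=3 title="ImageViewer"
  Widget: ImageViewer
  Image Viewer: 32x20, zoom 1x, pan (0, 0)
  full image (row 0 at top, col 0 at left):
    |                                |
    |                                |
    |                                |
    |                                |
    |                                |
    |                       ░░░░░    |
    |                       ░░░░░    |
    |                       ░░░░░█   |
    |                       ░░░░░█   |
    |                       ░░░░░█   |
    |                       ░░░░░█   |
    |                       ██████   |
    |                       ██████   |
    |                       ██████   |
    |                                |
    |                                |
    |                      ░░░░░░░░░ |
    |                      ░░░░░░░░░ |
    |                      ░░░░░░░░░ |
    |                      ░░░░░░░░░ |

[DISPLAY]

iewer                     ┃   ┃    
──────────────────────────┨───┨    
                          ┃   ┃    
                          ┃   ┃    
                          ┃   ┃    
                          ┃   ┃    
                          ┃   ┃    
                ░░░░░     ┃   ┃    
                ░░░░░     ┃   ┃    
                ░░░░░█    ┃   ┃    
                ░░░░░█    ┃   ┃    
                ░░░░░█    ┃   ┃    
                ░░░░░█    ┃━━━┛    
━━━━━━━━━━━━━━━━━━━━━━━━━━┛        


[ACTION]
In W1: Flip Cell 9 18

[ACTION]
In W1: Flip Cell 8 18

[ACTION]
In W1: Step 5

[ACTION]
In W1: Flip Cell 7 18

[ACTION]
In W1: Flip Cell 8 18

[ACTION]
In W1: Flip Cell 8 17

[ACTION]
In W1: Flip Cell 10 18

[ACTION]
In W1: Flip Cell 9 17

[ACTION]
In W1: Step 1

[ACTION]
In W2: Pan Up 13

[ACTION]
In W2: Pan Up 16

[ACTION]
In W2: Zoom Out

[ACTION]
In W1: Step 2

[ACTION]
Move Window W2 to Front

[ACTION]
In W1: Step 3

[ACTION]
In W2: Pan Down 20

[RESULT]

iewer                     ┃   ┃    
──────────────────────────┨───┨    
                          ┃   ┃    
                          ┃   ┃    
                          ┃   ┃    
                          ┃   ┃    
                          ┃   ┃    
                          ┃   ┃    
                          ┃   ┃    
                          ┃   ┃    
                          ┃   ┃    
                          ┃   ┃    
                          ┃━━━┛    
━━━━━━━━━━━━━━━━━━━━━━━━━━┛        


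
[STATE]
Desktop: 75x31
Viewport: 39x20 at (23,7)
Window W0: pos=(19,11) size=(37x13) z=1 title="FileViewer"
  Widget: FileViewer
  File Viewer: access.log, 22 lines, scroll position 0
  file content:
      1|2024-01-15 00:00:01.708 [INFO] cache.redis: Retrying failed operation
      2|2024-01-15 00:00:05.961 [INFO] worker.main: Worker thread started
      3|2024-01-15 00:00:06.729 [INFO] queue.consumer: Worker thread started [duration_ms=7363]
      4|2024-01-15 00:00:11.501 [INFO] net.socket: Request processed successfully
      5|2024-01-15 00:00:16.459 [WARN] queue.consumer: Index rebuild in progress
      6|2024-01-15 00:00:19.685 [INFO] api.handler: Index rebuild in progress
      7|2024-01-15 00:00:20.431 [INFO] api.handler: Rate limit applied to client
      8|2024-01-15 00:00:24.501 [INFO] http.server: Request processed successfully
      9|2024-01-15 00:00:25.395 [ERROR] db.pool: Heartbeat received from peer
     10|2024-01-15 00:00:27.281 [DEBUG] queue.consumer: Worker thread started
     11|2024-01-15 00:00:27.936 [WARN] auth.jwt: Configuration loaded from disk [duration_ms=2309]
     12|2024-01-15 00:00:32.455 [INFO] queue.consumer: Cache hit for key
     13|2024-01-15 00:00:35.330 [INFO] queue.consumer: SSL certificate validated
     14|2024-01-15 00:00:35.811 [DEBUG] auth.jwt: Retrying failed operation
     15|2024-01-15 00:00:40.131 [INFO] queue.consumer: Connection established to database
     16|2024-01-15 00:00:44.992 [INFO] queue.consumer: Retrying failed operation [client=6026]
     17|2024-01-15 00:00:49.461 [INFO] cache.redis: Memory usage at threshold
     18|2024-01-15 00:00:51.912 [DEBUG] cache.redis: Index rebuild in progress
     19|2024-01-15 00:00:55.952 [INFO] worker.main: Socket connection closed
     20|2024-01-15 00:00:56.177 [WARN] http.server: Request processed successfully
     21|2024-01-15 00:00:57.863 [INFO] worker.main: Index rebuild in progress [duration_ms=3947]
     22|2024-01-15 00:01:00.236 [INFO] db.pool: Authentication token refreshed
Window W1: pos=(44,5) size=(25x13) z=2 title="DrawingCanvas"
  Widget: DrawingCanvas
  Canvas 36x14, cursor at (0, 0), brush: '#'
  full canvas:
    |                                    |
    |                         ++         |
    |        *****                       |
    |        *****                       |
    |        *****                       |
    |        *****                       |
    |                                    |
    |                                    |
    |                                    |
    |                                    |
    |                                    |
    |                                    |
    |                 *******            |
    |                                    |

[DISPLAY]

                     ┠─────────────────
                     ┃+                
                     ┃                 
                     ┃        *****    
━━━━━━━━━━━━━━━━━━━━━┃        *****    
leViewer             ┃        *****    
─────────────────────┃        *****    
4-01-15 00:00:01.708 ┃                 
4-01-15 00:00:05.961 ┃                 
4-01-15 00:00:06.729 ┃                 
4-01-15 00:00:11.501 ┗━━━━━━━━━━━━━━━━━
4-01-15 00:00:16.459 [WARN] que░┃      
4-01-15 00:00:19.685 [INFO] api░┃      
4-01-15 00:00:20.431 [INFO] api░┃      
4-01-15 00:00:24.501 [INFO] htt░┃      
4-01-15 00:00:25.395 [ERROR] db▼┃      
━━━━━━━━━━━━━━━━━━━━━━━━━━━━━━━━┛      
                                       
                                       
                                       


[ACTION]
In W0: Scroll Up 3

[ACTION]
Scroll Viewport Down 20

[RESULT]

━━━━━━━━━━━━━━━━━━━━━┃        *****    
leViewer             ┃        *****    
─────────────────────┃        *****    
4-01-15 00:00:01.708 ┃                 
4-01-15 00:00:05.961 ┃                 
4-01-15 00:00:06.729 ┃                 
4-01-15 00:00:11.501 ┗━━━━━━━━━━━━━━━━━
4-01-15 00:00:16.459 [WARN] que░┃      
4-01-15 00:00:19.685 [INFO] api░┃      
4-01-15 00:00:20.431 [INFO] api░┃      
4-01-15 00:00:24.501 [INFO] htt░┃      
4-01-15 00:00:25.395 [ERROR] db▼┃      
━━━━━━━━━━━━━━━━━━━━━━━━━━━━━━━━┛      
                                       
                                       
                                       
                                       
                                       
                                       
                                       


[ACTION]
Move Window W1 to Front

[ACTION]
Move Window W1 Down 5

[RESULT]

━━━━━━━━━━━━━━━━━━━━━┃ DrawingCanvas   
leViewer             ┠─────────────────
─────────────────────┃+                
4-01-15 00:00:01.708 ┃                 
4-01-15 00:00:05.961 ┃        *****    
4-01-15 00:00:06.729 ┃        *****    
4-01-15 00:00:11.501 ┃        *****    
4-01-15 00:00:16.459 ┃        *****    
4-01-15 00:00:19.685 ┃                 
4-01-15 00:00:20.431 ┃                 
4-01-15 00:00:24.501 ┃                 
4-01-15 00:00:25.395 ┗━━━━━━━━━━━━━━━━━
━━━━━━━━━━━━━━━━━━━━━━━━━━━━━━━━┛      
                                       
                                       
                                       
                                       
                                       
                                       
                                       


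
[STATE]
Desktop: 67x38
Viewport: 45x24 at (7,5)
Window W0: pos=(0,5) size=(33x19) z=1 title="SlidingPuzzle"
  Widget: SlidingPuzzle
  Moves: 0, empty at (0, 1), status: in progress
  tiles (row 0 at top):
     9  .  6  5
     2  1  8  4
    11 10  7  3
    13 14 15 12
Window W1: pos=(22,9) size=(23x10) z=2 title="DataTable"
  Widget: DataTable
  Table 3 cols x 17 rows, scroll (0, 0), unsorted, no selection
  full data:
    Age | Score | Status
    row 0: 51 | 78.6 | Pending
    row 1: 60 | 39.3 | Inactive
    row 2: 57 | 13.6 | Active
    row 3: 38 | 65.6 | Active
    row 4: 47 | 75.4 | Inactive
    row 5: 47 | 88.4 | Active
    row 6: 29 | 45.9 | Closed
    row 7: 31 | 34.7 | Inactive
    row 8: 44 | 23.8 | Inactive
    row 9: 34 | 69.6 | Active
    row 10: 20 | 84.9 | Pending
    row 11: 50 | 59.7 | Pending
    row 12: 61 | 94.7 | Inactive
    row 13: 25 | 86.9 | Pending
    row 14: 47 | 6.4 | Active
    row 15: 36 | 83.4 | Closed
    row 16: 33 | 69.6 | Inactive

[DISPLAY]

━━━━━━━━━━━━━━━━━━━━━━━━━┓                   
ngPuzzle                 ┃                   
─────────────────────────┨                   
────┬────┬────┐          ┃                   
    │  6 │  5 │┏━━━━━━━━━━━━━━━━━━━━━┓       
────┼────┼────┤┃ DataTable           ┃       
  1 │  8 │  4 │┠─────────────────────┨       
────┼────┼────┤┃Age│Score│Status     ┃       
 10 │  7 │  3 │┃───┼─────┼────────   ┃       
────┼────┼────┤┃51 │78.6 │Pending    ┃       
 14 │ 15 │ 12 │┃60 │39.3 │Inactive   ┃       
────┴────┴────┘┃57 │13.6 │Active     ┃       
 0             ┃38 │65.6 │Active     ┃       
               ┗━━━━━━━━━━━━━━━━━━━━━┛       
                         ┃                   
                         ┃                   
                         ┃                   
                         ┃                   
━━━━━━━━━━━━━━━━━━━━━━━━━┛                   
                                             
                                             
                                             
                                             
                                             


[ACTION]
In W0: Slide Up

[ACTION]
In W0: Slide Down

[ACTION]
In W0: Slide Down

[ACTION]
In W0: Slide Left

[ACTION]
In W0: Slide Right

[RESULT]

━━━━━━━━━━━━━━━━━━━━━━━━━┓                   
ngPuzzle                 ┃                   
─────────────────────────┨                   
────┬────┬────┐          ┃                   
    │  6 │  5 │┏━━━━━━━━━━━━━━━━━━━━━┓       
────┼────┼────┤┃ DataTable           ┃       
  1 │  8 │  4 │┠─────────────────────┨       
────┼────┼────┤┃Age│Score│Status     ┃       
 10 │  7 │  3 │┃───┼─────┼────────   ┃       
────┼────┼────┤┃51 │78.6 │Pending    ┃       
 14 │ 15 │ 12 │┃60 │39.3 │Inactive   ┃       
────┴────┴────┘┃57 │13.6 │Active     ┃       
 4             ┃38 │65.6 │Active     ┃       
               ┗━━━━━━━━━━━━━━━━━━━━━┛       
                         ┃                   
                         ┃                   
                         ┃                   
                         ┃                   
━━━━━━━━━━━━━━━━━━━━━━━━━┛                   
                                             
                                             
                                             
                                             
                                             


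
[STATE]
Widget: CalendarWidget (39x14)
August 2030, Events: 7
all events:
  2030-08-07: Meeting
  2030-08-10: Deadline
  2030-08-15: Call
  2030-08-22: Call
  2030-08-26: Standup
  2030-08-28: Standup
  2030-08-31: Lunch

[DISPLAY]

              August 2030              
Mo Tu We Th Fr Sa Su                   
          1  2  3  4                   
 5  6  7*  8  9 10* 11                 
12 13 14 15* 16 17 18                  
19 20 21 22* 23 24 25                  
26* 27 28* 29 30 31*                   
                                       
                                       
                                       
                                       
                                       
                                       
                                       


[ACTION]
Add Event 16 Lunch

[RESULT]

              August 2030              
Mo Tu We Th Fr Sa Su                   
          1  2  3  4                   
 5  6  7*  8  9 10* 11                 
12 13 14 15* 16* 17 18                 
19 20 21 22* 23 24 25                  
26* 27 28* 29 30 31*                   
                                       
                                       
                                       
                                       
                                       
                                       
                                       


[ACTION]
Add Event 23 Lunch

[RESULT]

              August 2030              
Mo Tu We Th Fr Sa Su                   
          1  2  3  4                   
 5  6  7*  8  9 10* 11                 
12 13 14 15* 16* 17 18                 
19 20 21 22* 23* 24 25                 
26* 27 28* 29 30 31*                   
                                       
                                       
                                       
                                       
                                       
                                       
                                       


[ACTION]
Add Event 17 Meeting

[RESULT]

              August 2030              
Mo Tu We Th Fr Sa Su                   
          1  2  3  4                   
 5  6  7*  8  9 10* 11                 
12 13 14 15* 16* 17* 18                
19 20 21 22* 23* 24 25                 
26* 27 28* 29 30 31*                   
                                       
                                       
                                       
                                       
                                       
                                       
                                       


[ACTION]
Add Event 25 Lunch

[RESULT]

              August 2030              
Mo Tu We Th Fr Sa Su                   
          1  2  3  4                   
 5  6  7*  8  9 10* 11                 
12 13 14 15* 16* 17* 18                
19 20 21 22* 23* 24 25*                
26* 27 28* 29 30 31*                   
                                       
                                       
                                       
                                       
                                       
                                       
                                       


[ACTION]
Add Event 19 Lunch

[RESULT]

              August 2030              
Mo Tu We Th Fr Sa Su                   
          1  2  3  4                   
 5  6  7*  8  9 10* 11                 
12 13 14 15* 16* 17* 18                
19* 20 21 22* 23* 24 25*               
26* 27 28* 29 30 31*                   
                                       
                                       
                                       
                                       
                                       
                                       
                                       


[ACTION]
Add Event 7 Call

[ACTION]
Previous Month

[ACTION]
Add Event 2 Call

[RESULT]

               July 2030               
Mo Tu We Th Fr Sa Su                   
 1  2*  3  4  5  6  7                  
 8  9 10 11 12 13 14                   
15 16 17 18 19 20 21                   
22 23 24 25 26 27 28                   
29 30 31                               
                                       
                                       
                                       
                                       
                                       
                                       
                                       


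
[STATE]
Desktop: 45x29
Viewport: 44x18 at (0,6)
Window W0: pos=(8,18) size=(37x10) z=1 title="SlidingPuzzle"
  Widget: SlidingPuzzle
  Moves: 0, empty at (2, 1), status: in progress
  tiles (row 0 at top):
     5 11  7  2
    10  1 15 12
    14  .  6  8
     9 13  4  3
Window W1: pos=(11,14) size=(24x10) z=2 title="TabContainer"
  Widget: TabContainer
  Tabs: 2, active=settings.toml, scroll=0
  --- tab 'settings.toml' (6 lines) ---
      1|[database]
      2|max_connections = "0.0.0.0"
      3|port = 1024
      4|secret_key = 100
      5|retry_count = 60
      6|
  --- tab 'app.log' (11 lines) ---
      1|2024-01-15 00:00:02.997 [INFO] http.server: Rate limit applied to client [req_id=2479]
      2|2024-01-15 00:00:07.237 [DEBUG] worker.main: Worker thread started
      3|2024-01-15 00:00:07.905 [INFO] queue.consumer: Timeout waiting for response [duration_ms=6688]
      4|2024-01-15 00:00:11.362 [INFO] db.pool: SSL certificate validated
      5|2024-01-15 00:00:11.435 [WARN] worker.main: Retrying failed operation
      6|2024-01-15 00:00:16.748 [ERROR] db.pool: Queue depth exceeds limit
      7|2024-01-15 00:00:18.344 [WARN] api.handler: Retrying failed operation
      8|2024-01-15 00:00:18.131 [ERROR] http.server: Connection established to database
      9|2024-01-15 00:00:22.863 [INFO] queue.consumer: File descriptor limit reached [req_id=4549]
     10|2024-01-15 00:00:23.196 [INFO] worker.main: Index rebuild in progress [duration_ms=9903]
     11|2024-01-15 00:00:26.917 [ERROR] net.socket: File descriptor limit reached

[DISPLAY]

                                            
                                            
                                            
                                            
                                            
                                            
                                            
                                            
           ┏━━━━━━━━━━━━━━━━━━━━━━┓         
           ┃ TabContainer         ┃         
           ┠──────────────────────┨         
           ┃[settings.toml]│ app.l┃         
        ┏━━┃──────────────────────┃━━━━━━━━━
        ┃ S┃[database]            ┃         
        ┠──┃max_connections = "0.0┃─────────
        ┃┌─┃port = 1024           ┃         
        ┃│ ┃secret_key = 100      ┃         
        ┃├─┗━━━━━━━━━━━━━━━━━━━━━━┛         


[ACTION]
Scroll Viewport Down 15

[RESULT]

                                            
                                            
                                            
           ┏━━━━━━━━━━━━━━━━━━━━━━┓         
           ┃ TabContainer         ┃         
           ┠──────────────────────┨         
           ┃[settings.toml]│ app.l┃         
        ┏━━┃──────────────────────┃━━━━━━━━━
        ┃ S┃[database]            ┃         
        ┠──┃max_connections = "0.0┃─────────
        ┃┌─┃port = 1024           ┃         
        ┃│ ┃secret_key = 100      ┃         
        ┃├─┗━━━━━━━━━━━━━━━━━━━━━━┛         
        ┃│ 10 │  1 │ 15 │ 12 │              
        ┃├────┼────┼────┼────┤              
        ┃│ 14 │    │  6 │  8 │              
        ┗━━━━━━━━━━━━━━━━━━━━━━━━━━━━━━━━━━━
                                            


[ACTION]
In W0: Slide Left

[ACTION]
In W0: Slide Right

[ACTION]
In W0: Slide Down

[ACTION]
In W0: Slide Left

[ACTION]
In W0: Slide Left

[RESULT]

                                            
                                            
                                            
           ┏━━━━━━━━━━━━━━━━━━━━━━┓         
           ┃ TabContainer         ┃         
           ┠──────────────────────┨         
           ┃[settings.toml]│ app.l┃         
        ┏━━┃──────────────────────┃━━━━━━━━━
        ┃ S┃[database]            ┃         
        ┠──┃max_connections = "0.0┃─────────
        ┃┌─┃port = 1024           ┃         
        ┃│ ┃secret_key = 100      ┃         
        ┃├─┗━━━━━━━━━━━━━━━━━━━━━━┛         
        ┃│ 10 │ 15 │ 12 │    │              
        ┃├────┼────┼────┼────┤              
        ┃│ 14 │  1 │  6 │  8 │              
        ┗━━━━━━━━━━━━━━━━━━━━━━━━━━━━━━━━━━━
                                            


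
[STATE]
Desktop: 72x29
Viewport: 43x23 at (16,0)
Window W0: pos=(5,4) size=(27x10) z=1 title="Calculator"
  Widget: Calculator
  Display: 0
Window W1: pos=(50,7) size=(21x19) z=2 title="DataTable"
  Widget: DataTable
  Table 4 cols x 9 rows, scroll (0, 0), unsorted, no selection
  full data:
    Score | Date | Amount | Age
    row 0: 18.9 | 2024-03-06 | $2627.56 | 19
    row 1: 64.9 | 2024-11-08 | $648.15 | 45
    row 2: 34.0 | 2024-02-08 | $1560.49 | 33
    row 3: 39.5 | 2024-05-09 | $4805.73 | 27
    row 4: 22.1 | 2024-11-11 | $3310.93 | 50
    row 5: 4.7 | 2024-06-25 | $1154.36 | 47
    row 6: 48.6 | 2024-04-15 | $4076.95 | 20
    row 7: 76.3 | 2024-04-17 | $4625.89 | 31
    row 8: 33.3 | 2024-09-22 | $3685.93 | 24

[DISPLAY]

                                           
                                           
                                           
                                           
━━━━━━━━━━━━━━━┓                           
r              ┃                           
───────────────┨                           
              0┃                  ┏━━━━━━━━
──┬───┐        ┃                  ┃ DataTab
9 │ ÷ │        ┃                  ┠────────
──┼───┤        ┃                  ┃Score│Da
6 │ × │        ┃                  ┃─────┼──
──┴───┘        ┃                  ┃18.9 │20
━━━━━━━━━━━━━━━┛                  ┃64.9 │20
                                  ┃34.0 │20
                                  ┃39.5 │20
                                  ┃22.1 │20
                                  ┃4.7  │20
                                  ┃48.6 │20
                                  ┃76.3 │20
                                  ┃33.3 │20
                                  ┃        
                                  ┃        


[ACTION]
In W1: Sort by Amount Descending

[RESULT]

                                           
                                           
                                           
                                           
━━━━━━━━━━━━━━━┓                           
r              ┃                           
───────────────┨                           
              0┃                  ┏━━━━━━━━
──┬───┐        ┃                  ┃ DataTab
9 │ ÷ │        ┃                  ┠────────
──┼───┤        ┃                  ┃Score│Da
6 │ × │        ┃                  ┃─────┼──
──┴───┘        ┃                  ┃39.5 │20
━━━━━━━━━━━━━━━┛                  ┃76.3 │20
                                  ┃48.6 │20
                                  ┃33.3 │20
                                  ┃22.1 │20
                                  ┃18.9 │20
                                  ┃34.0 │20
                                  ┃4.7  │20
                                  ┃64.9 │20
                                  ┃        
                                  ┃        


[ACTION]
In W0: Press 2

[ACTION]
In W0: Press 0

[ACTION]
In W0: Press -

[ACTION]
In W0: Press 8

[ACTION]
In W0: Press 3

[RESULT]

                                           
                                           
                                           
                                           
━━━━━━━━━━━━━━━┓                           
r              ┃                           
───────────────┨                           
             83┃                  ┏━━━━━━━━
──┬───┐        ┃                  ┃ DataTab
9 │ ÷ │        ┃                  ┠────────
──┼───┤        ┃                  ┃Score│Da
6 │ × │        ┃                  ┃─────┼──
──┴───┘        ┃                  ┃39.5 │20
━━━━━━━━━━━━━━━┛                  ┃76.3 │20
                                  ┃48.6 │20
                                  ┃33.3 │20
                                  ┃22.1 │20
                                  ┃18.9 │20
                                  ┃34.0 │20
                                  ┃4.7  │20
                                  ┃64.9 │20
                                  ┃        
                                  ┃        


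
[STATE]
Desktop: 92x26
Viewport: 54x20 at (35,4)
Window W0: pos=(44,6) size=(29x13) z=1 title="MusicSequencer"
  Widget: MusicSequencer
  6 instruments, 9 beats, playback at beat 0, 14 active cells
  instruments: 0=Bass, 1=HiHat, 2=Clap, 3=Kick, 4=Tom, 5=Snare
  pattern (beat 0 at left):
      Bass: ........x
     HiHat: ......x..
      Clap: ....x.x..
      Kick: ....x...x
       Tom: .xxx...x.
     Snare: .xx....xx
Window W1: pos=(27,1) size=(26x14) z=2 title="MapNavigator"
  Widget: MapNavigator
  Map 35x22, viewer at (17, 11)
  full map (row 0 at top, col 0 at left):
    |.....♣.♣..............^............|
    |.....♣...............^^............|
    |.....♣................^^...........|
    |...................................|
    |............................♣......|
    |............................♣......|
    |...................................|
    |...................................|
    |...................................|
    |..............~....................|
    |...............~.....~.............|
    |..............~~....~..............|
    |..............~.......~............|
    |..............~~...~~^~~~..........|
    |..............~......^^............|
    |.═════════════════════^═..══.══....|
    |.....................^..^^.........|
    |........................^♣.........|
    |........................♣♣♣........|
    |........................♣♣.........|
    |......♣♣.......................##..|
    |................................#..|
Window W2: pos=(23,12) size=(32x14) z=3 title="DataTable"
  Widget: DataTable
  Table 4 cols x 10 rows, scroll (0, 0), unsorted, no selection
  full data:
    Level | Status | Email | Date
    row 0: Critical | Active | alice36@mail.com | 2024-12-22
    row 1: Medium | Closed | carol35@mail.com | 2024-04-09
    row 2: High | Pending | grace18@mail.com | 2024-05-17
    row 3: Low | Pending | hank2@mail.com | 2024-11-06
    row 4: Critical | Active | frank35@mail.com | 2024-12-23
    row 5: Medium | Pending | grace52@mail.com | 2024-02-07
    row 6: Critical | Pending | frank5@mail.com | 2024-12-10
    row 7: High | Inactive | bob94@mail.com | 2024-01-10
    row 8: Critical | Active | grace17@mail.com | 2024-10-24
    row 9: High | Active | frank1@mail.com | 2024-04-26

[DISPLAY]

.................┃                                    
.................┃                                    
.................┃━━━━━━━━━━━━━━━━━━━┓                
..~..............┃quencer            ┃                
...~.....~.......┃───────────────────┨                
..~~.@..~........┃2345678            ┃                
..~.......~......┃······█            ┃                
..~~...~~^~~~....┃····█··            ┃                
━━━━━━━━━━━━━━━━━━━┓█·█··            ┃                
                   ┃█···█            ┃                
───────────────────┨···█·            ┃                
atus  │Email       ┃···██            ┃                
──────┼────────────┃                 ┃                
tive  │alice36@mail┃                 ┃                
osed  │carol35@mail┃━━━━━━━━━━━━━━━━━┛                
nding │grace18@mail┃                                  
nding │hank2@mail.c┃                                  
tive  │frank35@mail┃                                  
nding │grace52@mail┃                                  
nding │frank5@mail.┃                                  


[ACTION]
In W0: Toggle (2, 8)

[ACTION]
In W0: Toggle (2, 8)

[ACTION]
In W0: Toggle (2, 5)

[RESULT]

.................┃                                    
.................┃                                    
.................┃━━━━━━━━━━━━━━━━━━━┓                
..~..............┃quencer            ┃                
...~.....~.......┃───────────────────┨                
..~~.@..~........┃2345678            ┃                
..~.......~......┃······█            ┃                
..~~...~~^~~~....┃····█··            ┃                
━━━━━━━━━━━━━━━━━━━┓███··            ┃                
                   ┃█···█            ┃                
───────────────────┨···█·            ┃                
atus  │Email       ┃···██            ┃                
──────┼────────────┃                 ┃                
tive  │alice36@mail┃                 ┃                
osed  │carol35@mail┃━━━━━━━━━━━━━━━━━┛                
nding │grace18@mail┃                                  
nding │hank2@mail.c┃                                  
tive  │frank35@mail┃                                  
nding │grace52@mail┃                                  
nding │frank5@mail.┃                                  


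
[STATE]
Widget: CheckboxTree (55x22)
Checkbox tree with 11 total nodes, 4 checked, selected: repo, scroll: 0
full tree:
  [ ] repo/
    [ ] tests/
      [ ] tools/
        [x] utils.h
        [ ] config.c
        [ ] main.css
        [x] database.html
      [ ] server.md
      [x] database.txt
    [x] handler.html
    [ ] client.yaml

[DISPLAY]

>[-] repo/                                             
   [-] tests/                                          
     [-] tools/                                        
       [x] utils.h                                     
       [ ] config.c                                    
       [ ] main.css                                    
       [x] database.html                               
     [ ] server.md                                     
     [x] database.txt                                  
   [x] handler.html                                    
   [ ] client.yaml                                     
                                                       
                                                       
                                                       
                                                       
                                                       
                                                       
                                                       
                                                       
                                                       
                                                       
                                                       


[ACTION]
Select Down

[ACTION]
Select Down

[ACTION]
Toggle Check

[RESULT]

 [-] repo/                                             
   [-] tests/                                          
>    [x] tools/                                        
       [x] utils.h                                     
       [x] config.c                                    
       [x] main.css                                    
       [x] database.html                               
     [ ] server.md                                     
     [x] database.txt                                  
   [x] handler.html                                    
   [ ] client.yaml                                     
                                                       
                                                       
                                                       
                                                       
                                                       
                                                       
                                                       
                                                       
                                                       
                                                       
                                                       


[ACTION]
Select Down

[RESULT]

 [-] repo/                                             
   [-] tests/                                          
     [x] tools/                                        
>      [x] utils.h                                     
       [x] config.c                                    
       [x] main.css                                    
       [x] database.html                               
     [ ] server.md                                     
     [x] database.txt                                  
   [x] handler.html                                    
   [ ] client.yaml                                     
                                                       
                                                       
                                                       
                                                       
                                                       
                                                       
                                                       
                                                       
                                                       
                                                       
                                                       


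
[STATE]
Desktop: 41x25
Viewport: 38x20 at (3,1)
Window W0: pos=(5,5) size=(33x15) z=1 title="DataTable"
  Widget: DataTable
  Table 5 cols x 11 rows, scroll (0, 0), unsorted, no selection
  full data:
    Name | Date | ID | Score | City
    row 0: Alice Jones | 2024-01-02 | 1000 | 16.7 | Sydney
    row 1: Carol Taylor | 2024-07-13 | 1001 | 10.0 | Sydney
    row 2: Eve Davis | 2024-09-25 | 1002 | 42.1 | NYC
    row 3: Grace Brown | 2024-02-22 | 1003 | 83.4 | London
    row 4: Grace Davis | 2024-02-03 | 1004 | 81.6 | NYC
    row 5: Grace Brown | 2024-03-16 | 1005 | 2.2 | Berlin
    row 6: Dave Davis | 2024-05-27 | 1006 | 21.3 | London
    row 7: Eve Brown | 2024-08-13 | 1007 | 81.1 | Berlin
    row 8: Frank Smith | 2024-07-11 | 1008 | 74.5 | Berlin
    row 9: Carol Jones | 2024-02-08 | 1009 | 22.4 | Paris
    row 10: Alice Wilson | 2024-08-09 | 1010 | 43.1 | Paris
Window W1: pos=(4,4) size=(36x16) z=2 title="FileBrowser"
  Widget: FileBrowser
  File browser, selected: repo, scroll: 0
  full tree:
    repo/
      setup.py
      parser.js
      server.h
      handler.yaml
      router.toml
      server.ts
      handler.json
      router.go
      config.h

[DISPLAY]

                                      
                                      
                                      
 ┏━━━━━━━━━━━━━━━━━━━━━━━━━━━━━━━━━━┓ 
 ┃ FileBrowser                      ┃ 
 ┠──────────────────────────────────┨ 
 ┃> [-] repo/                       ┃ 
 ┃    setup.py                      ┃ 
 ┃    parser.js                     ┃ 
 ┃    server.h                      ┃ 
 ┃    handler.yaml                  ┃ 
 ┃    router.toml                   ┃ 
 ┃    server.ts                     ┃ 
 ┃    handler.json                  ┃ 
 ┃    router.go                     ┃ 
 ┃    config.h                      ┃ 
 ┃                                  ┃ 
 ┃                                  ┃ 
 ┗━━━━━━━━━━━━━━━━━━━━━━━━━━━━━━━━━━┛ 
                                      


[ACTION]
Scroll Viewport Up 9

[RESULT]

                                      
                                      
                                      
                                      
 ┏━━━━━━━━━━━━━━━━━━━━━━━━━━━━━━━━━━┓ 
 ┃ FileBrowser                      ┃ 
 ┠──────────────────────────────────┨ 
 ┃> [-] repo/                       ┃ 
 ┃    setup.py                      ┃ 
 ┃    parser.js                     ┃ 
 ┃    server.h                      ┃ 
 ┃    handler.yaml                  ┃ 
 ┃    router.toml                   ┃ 
 ┃    server.ts                     ┃ 
 ┃    handler.json                  ┃ 
 ┃    router.go                     ┃ 
 ┃    config.h                      ┃ 
 ┃                                  ┃ 
 ┃                                  ┃ 
 ┗━━━━━━━━━━━━━━━━━━━━━━━━━━━━━━━━━━┛ 


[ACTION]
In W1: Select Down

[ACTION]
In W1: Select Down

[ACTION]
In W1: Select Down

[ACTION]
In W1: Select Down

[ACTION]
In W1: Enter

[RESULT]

                                      
                                      
                                      
                                      
 ┏━━━━━━━━━━━━━━━━━━━━━━━━━━━━━━━━━━┓ 
 ┃ FileBrowser                      ┃ 
 ┠──────────────────────────────────┨ 
 ┃  [-] repo/                       ┃ 
 ┃    setup.py                      ┃ 
 ┃    parser.js                     ┃ 
 ┃    server.h                      ┃ 
 ┃  > handler.yaml                  ┃ 
 ┃    router.toml                   ┃ 
 ┃    server.ts                     ┃ 
 ┃    handler.json                  ┃ 
 ┃    router.go                     ┃ 
 ┃    config.h                      ┃ 
 ┃                                  ┃ 
 ┃                                  ┃ 
 ┗━━━━━━━━━━━━━━━━━━━━━━━━━━━━━━━━━━┛ 
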